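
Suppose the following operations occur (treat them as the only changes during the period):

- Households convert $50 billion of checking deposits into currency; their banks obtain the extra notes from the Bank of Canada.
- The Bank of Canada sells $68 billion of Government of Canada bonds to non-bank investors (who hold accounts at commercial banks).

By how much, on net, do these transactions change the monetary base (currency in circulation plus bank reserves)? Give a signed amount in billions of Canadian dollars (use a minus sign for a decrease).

Currency withdrawal $50 billion: just a shift between currency and reserves — both are base money → 0.
Asset sale (to non-banks) $68 billion: Bank of Canada balance sheet contracts → −$68B.
Net: 0 − 68 = -$68 billion.

-$68 billion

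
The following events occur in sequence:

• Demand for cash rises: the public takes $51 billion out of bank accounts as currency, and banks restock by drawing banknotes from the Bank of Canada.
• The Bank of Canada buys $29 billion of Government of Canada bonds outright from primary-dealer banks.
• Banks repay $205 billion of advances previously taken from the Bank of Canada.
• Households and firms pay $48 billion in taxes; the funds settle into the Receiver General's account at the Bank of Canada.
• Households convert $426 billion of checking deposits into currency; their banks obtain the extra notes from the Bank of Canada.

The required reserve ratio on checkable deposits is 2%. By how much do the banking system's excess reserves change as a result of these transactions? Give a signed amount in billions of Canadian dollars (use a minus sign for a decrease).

-$690.5 billion

Currency withdrawal $51 billion: reserves −$51B, deposits −$51B.
OMO purchase (from banks) $29 billion: reserves +$29B, deposits 0.
Discount-window repayment $205 billion: reserves −$205B, deposits 0.
Government account inflow $48 billion: reserves −$48B, deposits −$48B.
Currency withdrawal $426 billion: reserves −$426B, deposits −$426B.
Totals: Δreserves = −$701B, Δdeposits = −$525B.
Δrequired reserves = 2% × −$525B = −$10.5B.
Δexcess reserves = Δreserves − Δrequired = −$701B − (−$10.5B) = -$690.5 billion.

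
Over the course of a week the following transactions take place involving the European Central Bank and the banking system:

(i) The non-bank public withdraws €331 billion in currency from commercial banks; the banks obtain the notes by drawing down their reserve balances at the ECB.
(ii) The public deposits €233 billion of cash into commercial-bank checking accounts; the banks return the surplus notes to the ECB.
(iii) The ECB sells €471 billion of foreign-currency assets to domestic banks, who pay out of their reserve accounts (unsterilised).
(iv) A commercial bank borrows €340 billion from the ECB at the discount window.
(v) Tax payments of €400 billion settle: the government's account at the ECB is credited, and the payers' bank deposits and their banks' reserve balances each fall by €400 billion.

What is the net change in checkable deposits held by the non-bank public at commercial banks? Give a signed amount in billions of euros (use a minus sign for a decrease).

-€498 billion

Currency withdrawal €331 billion: non-bank counterparties' bank balances fall → −€331B.
Currency deposit €233 billion: non-bank counterparties' bank balances rise → +€233B.
FX sale €471 billion: the counterparty is a bank, so public deposits are unchanged → 0.
Discount-window loan €340 billion: the counterparty is a bank, so public deposits are unchanged → 0.
Government account inflow €400 billion: non-bank counterparties' bank balances fall → −€400B.
Net: −331 + 233 + 0 + 0 − 400 = -€498 billion.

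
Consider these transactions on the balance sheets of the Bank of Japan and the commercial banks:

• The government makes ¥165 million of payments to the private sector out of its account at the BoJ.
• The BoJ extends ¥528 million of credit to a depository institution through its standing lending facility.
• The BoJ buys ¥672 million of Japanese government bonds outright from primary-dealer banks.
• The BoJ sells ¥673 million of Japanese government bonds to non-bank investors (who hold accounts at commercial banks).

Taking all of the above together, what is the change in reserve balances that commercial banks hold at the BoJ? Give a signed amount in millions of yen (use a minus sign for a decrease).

BoJ balance sheet:
  Assets:      Securities −¥1M, Loans to banks +¥528M
  Liabilities: Bank reserves +¥692M, Government deposits −¥165M
Commercial banking system:
  Assets:      Reserves at CB +¥692M, Securities −¥672M
  Liabilities: Checkable deposits −¥508M, Borrowings from CB +¥528M
So the change in reserve balances that commercial banks hold at the BoJ is +¥692 million.

+¥692 million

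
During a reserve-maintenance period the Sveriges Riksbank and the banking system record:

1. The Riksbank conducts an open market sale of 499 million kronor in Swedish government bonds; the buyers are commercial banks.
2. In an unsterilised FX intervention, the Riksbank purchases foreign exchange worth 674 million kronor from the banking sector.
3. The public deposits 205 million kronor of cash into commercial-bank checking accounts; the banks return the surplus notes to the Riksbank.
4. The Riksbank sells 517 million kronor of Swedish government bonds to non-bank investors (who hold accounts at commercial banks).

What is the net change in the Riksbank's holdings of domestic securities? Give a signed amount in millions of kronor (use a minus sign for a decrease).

-1016 million

OMO sale (to banks) 499 million kronor: securities removed from the Riksbank's portfolio → −499M.
FX purchase 674 million kronor: the Riksbank's securities portfolio is untouched → 0.
Currency deposit 205 million kronor: the Riksbank's securities portfolio is untouched → 0.
Asset sale (to non-banks) 517 million kronor: securities removed from the Riksbank's portfolio → −517M.
Net: −499 + 0 + 0 − 517 = -1016 million.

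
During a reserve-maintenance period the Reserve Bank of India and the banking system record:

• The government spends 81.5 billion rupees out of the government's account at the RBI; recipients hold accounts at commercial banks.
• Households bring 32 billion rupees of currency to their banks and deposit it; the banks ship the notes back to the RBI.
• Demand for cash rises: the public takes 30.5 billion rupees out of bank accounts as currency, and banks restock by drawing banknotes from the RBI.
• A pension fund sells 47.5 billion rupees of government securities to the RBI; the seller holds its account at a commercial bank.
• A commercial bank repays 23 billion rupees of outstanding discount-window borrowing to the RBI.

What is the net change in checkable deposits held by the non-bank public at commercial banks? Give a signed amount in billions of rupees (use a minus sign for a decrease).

Government spending 81.5 billion rupees: non-bank counterparties' bank balances rise → +81.5B.
Currency deposit 32 billion rupees: non-bank counterparties' bank balances rise → +32B.
Currency withdrawal 30.5 billion rupees: non-bank counterparties' bank balances fall → −30.5B.
Asset purchase (from non-banks) 47.5 billion rupees: non-bank counterparties' bank balances rise → +47.5B.
Discount-window repayment 23 billion rupees: the counterparty is a bank, so public deposits are unchanged → 0.
Net: 81.5 + 32 − 30.5 + 47.5 + 0 = +130.5 billion.

+130.5 billion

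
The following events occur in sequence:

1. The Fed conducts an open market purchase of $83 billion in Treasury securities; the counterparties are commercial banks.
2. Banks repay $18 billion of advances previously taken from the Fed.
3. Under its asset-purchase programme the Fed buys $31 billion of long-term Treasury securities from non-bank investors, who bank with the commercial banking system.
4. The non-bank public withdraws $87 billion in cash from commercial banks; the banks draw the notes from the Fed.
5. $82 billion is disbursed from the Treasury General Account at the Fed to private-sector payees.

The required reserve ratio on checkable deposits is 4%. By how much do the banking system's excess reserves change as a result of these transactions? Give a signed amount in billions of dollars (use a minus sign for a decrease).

+$89.96 billion

OMO purchase (from banks) $83 billion: reserves +$83B, deposits 0.
Discount-window repayment $18 billion: reserves −$18B, deposits 0.
Asset purchase (from non-banks) $31 billion: reserves +$31B, deposits +$31B.
Currency withdrawal $87 billion: reserves −$87B, deposits −$87B.
Government spending $82 billion: reserves +$82B, deposits +$82B.
Totals: Δreserves = +$91B, Δdeposits = +$26B.
Δrequired reserves = 4% × +$26B = +$1.04B.
Δexcess reserves = Δreserves − Δrequired = +$91B − (+$1.04B) = +$89.96 billion.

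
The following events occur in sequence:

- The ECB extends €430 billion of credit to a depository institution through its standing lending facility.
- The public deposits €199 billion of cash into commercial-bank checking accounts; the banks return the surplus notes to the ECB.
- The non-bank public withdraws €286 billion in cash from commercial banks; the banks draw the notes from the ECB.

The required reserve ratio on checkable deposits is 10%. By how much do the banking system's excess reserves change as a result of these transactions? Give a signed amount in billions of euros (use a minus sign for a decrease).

Discount-window loan €430 billion: reserves +€430B, deposits 0.
Currency deposit €199 billion: reserves +€199B, deposits +€199B.
Currency withdrawal €286 billion: reserves −€286B, deposits −€286B.
Totals: Δreserves = +€343B, Δdeposits = −€87B.
Δrequired reserves = 10% × −€87B = −€8.7B.
Δexcess reserves = Δreserves − Δrequired = +€343B − (−€8.7B) = +€351.7 billion.

+€351.7 billion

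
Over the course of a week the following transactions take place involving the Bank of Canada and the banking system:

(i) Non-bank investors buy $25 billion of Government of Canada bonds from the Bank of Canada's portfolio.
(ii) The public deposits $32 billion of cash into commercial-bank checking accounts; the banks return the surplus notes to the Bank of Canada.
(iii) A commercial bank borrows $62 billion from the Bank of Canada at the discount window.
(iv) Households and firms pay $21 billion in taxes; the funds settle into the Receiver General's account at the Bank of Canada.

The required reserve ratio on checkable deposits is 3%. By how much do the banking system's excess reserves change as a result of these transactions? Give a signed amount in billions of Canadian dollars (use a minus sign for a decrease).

+$48.42 billion

Asset sale (to non-banks) $25 billion: reserves −$25B, deposits −$25B.
Currency deposit $32 billion: reserves +$32B, deposits +$32B.
Discount-window loan $62 billion: reserves +$62B, deposits 0.
Government account inflow $21 billion: reserves −$21B, deposits −$21B.
Totals: Δreserves = +$48B, Δdeposits = −$14B.
Δrequired reserves = 3% × −$14B = −$0.42B.
Δexcess reserves = Δreserves − Δrequired = +$48B − (−$0.42B) = +$48.42 billion.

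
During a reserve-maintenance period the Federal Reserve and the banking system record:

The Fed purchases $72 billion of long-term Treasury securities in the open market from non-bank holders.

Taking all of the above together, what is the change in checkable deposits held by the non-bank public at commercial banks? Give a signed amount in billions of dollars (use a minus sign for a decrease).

Fed balance sheet:
  Assets:      Securities +$72B
  Liabilities: Bank reserves +$72B
Commercial banking system:
  Assets:      Reserves at CB +$72B
  Liabilities: Checkable deposits +$72B
So the change in checkable deposits held by the non-bank public at commercial banks is +$72 billion.

+$72 billion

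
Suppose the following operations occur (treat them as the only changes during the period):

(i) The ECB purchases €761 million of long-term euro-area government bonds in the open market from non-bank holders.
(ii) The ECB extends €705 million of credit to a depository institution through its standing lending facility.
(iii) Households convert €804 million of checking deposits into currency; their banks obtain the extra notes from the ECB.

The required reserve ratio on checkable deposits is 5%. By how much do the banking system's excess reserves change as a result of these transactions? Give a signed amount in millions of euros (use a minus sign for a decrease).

+€664.15 million

Asset purchase (from non-banks) €761 million: reserves +€761M, deposits +€761M.
Discount-window loan €705 million: reserves +€705M, deposits 0.
Currency withdrawal €804 million: reserves −€804M, deposits −€804M.
Totals: Δreserves = +€662M, Δdeposits = −€43M.
Δrequired reserves = 5% × −€43M = −€2.15M.
Δexcess reserves = Δreserves − Δrequired = +€662M − (−€2.15M) = +€664.15 million.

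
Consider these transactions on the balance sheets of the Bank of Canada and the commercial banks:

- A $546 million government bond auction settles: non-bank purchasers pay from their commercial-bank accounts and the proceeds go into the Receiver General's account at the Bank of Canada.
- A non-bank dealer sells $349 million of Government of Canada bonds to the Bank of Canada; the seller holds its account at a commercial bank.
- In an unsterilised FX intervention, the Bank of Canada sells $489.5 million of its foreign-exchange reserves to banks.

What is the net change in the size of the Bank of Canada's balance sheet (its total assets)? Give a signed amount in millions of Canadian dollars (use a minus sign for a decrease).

-$140.5 million

Government account inflow $546 million: only the composition of liabilities changes → 0.
Asset purchase (from non-banks) $349 million: a Bank of Canada asset is acquired → +$349M.
FX sale $489.5 million: a Bank of Canada asset is shed → −$489.5M.
Net: 0 + 349 − 489.5 = -$140.5 million.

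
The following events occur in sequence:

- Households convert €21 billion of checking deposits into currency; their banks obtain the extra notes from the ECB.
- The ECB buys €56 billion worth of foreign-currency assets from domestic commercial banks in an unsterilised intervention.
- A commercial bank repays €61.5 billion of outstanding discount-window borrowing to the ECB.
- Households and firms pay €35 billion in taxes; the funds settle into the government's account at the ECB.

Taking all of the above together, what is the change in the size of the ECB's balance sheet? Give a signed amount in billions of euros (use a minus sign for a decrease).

Currency withdrawal €21 billion: only the composition of liabilities changes → 0.
FX purchase €56 billion: an ECB asset is acquired → +€56B.
Discount-window repayment €61.5 billion: an ECB asset is shed → −€61.5B.
Government account inflow €35 billion: only the composition of liabilities changes → 0.
Net: 0 + 56 − 61.5 + 0 = -€5.5 billion.

-€5.5 billion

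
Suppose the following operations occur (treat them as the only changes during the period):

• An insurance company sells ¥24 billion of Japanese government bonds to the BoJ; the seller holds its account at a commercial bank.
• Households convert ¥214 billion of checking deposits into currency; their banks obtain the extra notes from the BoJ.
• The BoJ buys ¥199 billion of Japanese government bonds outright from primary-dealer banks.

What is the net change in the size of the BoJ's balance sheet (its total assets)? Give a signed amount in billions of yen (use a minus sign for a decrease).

BoJ balance sheet:
  Assets:      Securities +¥223B
  Liabilities: Bank reserves +¥9B, Currency in circulation +¥214B
Commercial banking system:
  Assets:      Reserves at CB +¥9B, Securities −¥199B
  Liabilities: Checkable deposits −¥190B
Change in total BoJ assets = +¥223 billion.

+¥223 billion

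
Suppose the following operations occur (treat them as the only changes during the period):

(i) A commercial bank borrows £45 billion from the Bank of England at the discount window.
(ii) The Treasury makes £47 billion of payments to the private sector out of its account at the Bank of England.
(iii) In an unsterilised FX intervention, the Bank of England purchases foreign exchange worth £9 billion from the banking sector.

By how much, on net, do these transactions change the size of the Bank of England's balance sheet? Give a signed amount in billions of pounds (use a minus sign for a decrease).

Bank of England balance sheet:
  Assets:      Loans to banks +£45B, Foreign assets +£9B
  Liabilities: Bank reserves +£101B, Government deposits −£47B
Commercial banking system:
  Assets:      Reserves at CB +£101B, Foreign assets −£9B
  Liabilities: Checkable deposits +£47B, Borrowings from CB +£45B
Change in total Bank of England assets = +£54 billion.

+£54 billion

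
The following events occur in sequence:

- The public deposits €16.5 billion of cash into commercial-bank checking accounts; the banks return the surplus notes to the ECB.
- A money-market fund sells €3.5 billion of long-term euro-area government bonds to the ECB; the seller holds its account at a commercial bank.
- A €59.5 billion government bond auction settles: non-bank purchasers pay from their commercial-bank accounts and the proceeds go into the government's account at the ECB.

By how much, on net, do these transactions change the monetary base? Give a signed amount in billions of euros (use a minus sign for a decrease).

ECB balance sheet:
  Assets:      Securities +€3.5B
  Liabilities: Bank reserves −€39.5B, Currency in circulation −€16.5B, Government deposits +€59.5B
Monetary base = currency + reserves: −€16.5B + (−€39.5B) = -€56 billion.

-€56 billion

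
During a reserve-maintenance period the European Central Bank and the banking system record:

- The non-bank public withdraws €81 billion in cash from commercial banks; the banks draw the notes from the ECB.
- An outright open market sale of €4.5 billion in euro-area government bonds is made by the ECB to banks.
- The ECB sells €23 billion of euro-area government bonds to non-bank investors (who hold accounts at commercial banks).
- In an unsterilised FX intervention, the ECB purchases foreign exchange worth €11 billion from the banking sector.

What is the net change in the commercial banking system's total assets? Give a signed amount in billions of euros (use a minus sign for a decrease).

ECB balance sheet:
  Assets:      Securities −€27.5B, Foreign assets +€11B
  Liabilities: Bank reserves −€97.5B, Currency in circulation +€81B
Commercial banking system:
  Assets:      Reserves at CB −€97.5B, Securities +€4.5B, Foreign assets −€11B
  Liabilities: Checkable deposits −€104B
Change in total bank assets = -€104 billion.

-€104 billion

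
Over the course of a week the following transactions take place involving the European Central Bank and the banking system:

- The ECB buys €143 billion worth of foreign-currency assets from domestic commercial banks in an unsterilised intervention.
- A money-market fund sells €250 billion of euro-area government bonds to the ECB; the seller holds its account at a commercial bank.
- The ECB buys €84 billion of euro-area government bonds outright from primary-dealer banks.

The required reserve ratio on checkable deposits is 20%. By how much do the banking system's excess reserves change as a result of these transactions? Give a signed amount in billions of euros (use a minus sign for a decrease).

FX purchase €143 billion: reserves +€143B, deposits 0.
Asset purchase (from non-banks) €250 billion: reserves +€250B, deposits +€250B.
OMO purchase (from banks) €84 billion: reserves +€84B, deposits 0.
Totals: Δreserves = +€477B, Δdeposits = +€250B.
Δrequired reserves = 20% × +€250B = +€50B.
Δexcess reserves = Δreserves − Δrequired = +€477B − (+€50B) = +€427 billion.

+€427 billion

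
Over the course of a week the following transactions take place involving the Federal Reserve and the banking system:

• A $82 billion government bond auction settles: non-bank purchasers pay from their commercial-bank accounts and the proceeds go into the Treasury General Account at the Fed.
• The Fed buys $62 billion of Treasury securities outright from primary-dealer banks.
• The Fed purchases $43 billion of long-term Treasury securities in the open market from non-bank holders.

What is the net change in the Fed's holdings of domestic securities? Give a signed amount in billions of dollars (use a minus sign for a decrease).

+$105 billion

Fed balance sheet:
  Assets:      Securities +$105B
  Liabilities: Bank reserves +$23B, Government deposits +$82B
So the change in the Fed's holdings of domestic securities is +$105 billion.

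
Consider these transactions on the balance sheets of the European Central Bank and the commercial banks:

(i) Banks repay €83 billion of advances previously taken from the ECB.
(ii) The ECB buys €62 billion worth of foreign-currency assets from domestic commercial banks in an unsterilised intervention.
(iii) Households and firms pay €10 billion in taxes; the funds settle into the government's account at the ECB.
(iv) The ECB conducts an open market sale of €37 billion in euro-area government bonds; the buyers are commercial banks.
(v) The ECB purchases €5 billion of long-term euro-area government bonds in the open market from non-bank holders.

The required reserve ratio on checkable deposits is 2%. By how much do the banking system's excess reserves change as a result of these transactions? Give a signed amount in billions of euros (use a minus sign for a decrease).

-€62.9 billion

Discount-window repayment €83 billion: reserves −€83B, deposits 0.
FX purchase €62 billion: reserves +€62B, deposits 0.
Government account inflow €10 billion: reserves −€10B, deposits −€10B.
OMO sale (to banks) €37 billion: reserves −€37B, deposits 0.
Asset purchase (from non-banks) €5 billion: reserves +€5B, deposits +€5B.
Totals: Δreserves = −€63B, Δdeposits = −€5B.
Δrequired reserves = 2% × −€5B = −€0.1B.
Δexcess reserves = Δreserves − Δrequired = −€63B − (−€0.1B) = -€62.9 billion.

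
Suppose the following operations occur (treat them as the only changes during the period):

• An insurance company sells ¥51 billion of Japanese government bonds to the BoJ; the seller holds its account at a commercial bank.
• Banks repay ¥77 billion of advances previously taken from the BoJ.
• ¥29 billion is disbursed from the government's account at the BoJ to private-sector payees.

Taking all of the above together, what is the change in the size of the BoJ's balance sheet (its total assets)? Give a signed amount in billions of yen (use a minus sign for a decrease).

-¥26 billion

Asset purchase (from non-banks) ¥51 billion: a BoJ asset is acquired → +¥51B.
Discount-window repayment ¥77 billion: a BoJ asset is shed → −¥77B.
Government spending ¥29 billion: only the composition of liabilities changes → 0.
Net: 51 − 77 + 0 = -¥26 billion.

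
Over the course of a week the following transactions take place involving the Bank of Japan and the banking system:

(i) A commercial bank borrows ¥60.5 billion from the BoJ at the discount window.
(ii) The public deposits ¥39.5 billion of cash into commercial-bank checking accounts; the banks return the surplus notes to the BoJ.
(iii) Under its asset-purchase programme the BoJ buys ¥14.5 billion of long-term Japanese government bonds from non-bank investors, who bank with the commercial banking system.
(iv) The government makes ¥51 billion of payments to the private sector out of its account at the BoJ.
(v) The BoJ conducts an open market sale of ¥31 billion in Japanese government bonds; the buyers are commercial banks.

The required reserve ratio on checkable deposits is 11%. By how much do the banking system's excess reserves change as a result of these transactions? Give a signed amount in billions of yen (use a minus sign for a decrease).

Discount-window loan ¥60.5 billion: reserves +¥60.5B, deposits 0.
Currency deposit ¥39.5 billion: reserves +¥39.5B, deposits +¥39.5B.
Asset purchase (from non-banks) ¥14.5 billion: reserves +¥14.5B, deposits +¥14.5B.
Government spending ¥51 billion: reserves +¥51B, deposits +¥51B.
OMO sale (to banks) ¥31 billion: reserves −¥31B, deposits 0.
Totals: Δreserves = +¥134.5B, Δdeposits = +¥105B.
Δrequired reserves = 11% × +¥105B = +¥11.55B.
Δexcess reserves = Δreserves − Δrequired = +¥134.5B − (+¥11.55B) = +¥122.95 billion.

+¥122.95 billion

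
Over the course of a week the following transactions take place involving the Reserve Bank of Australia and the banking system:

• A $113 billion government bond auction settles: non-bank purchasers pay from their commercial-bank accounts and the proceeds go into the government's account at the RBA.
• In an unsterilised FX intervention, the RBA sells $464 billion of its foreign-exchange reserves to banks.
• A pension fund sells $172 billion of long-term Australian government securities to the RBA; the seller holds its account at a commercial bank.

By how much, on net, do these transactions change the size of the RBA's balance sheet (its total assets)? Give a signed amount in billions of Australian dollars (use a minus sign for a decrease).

-$292 billion

Government account inflow $113 billion: only the composition of liabilities changes → 0.
FX sale $464 billion: an RBA asset is shed → −$464B.
Asset purchase (from non-banks) $172 billion: an RBA asset is acquired → +$172B.
Net: 0 − 464 + 172 = -$292 billion.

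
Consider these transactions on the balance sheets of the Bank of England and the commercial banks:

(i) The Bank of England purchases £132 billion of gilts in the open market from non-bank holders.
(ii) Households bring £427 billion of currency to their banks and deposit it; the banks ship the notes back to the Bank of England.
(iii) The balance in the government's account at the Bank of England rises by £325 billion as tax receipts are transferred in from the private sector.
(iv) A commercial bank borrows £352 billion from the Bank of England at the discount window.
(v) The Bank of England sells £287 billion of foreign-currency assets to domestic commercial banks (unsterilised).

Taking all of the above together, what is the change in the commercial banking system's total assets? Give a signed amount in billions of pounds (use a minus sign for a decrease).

+£586 billion

Asset purchase (from non-banks) £132 billion: bank balance sheets expand → +£132B.
Currency deposit £427 billion: bank balance sheets expand → +£427B.
Government account inflow £325 billion: bank balance sheets shrink → −£325B.
Discount-window loan £352 billion: bank balance sheets expand → +£352B.
FX sale £287 billion: just an asset swap on bank balance sheets → 0.
Net: 132 + 427 − 325 + 352 + 0 = +£586 billion.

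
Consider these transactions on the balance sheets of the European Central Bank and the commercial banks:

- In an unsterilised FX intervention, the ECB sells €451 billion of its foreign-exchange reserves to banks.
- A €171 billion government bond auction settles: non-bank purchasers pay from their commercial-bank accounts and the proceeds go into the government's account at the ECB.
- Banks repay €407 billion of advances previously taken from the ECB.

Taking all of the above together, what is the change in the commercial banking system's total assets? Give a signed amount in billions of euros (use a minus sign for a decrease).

-€578 billion

FX sale €451 billion: just an asset swap on bank balance sheets → 0.
Government account inflow €171 billion: bank balance sheets shrink → −€171B.
Discount-window repayment €407 billion: bank balance sheets shrink → −€407B.
Net: 0 − 171 − 407 = -€578 billion.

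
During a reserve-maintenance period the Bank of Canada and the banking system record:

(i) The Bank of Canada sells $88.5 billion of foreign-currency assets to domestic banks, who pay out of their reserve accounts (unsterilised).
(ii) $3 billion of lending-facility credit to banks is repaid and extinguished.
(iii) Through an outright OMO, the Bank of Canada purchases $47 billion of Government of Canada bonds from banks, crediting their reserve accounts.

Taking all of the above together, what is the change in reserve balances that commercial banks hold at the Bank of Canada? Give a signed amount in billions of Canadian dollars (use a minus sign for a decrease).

Bank of Canada balance sheet:
  Assets:      Securities +$47B, Loans to banks −$3B, Foreign assets −$88.5B
  Liabilities: Bank reserves −$44.5B
So the change in reserve balances that commercial banks hold at the Bank of Canada is -$44.5 billion.

-$44.5 billion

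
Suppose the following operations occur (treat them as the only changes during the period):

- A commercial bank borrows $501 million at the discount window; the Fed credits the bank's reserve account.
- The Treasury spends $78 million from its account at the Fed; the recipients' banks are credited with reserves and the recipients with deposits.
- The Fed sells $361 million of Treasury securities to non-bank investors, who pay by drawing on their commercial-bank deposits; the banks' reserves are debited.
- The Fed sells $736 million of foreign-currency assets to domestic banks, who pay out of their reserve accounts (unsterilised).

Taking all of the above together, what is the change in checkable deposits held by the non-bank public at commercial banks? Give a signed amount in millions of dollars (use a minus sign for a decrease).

Fed balance sheet:
  Assets:      Securities −$361M, Loans to banks +$501M, Foreign assets −$736M
  Liabilities: Bank reserves −$518M, Government deposits −$78M
Commercial banking system:
  Assets:      Reserves at CB −$518M, Foreign assets +$736M
  Liabilities: Checkable deposits −$283M, Borrowings from CB +$501M
So the change in checkable deposits held by the non-bank public at commercial banks is -$283 million.

-$283 million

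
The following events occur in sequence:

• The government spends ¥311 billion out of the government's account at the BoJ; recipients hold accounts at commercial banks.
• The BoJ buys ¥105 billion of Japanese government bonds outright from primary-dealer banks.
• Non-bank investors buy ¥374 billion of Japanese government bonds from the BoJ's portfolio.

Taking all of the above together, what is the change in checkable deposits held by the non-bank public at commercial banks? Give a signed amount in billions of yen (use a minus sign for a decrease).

-¥63 billion

Government spending ¥311 billion: non-bank counterparties' bank balances rise → +¥311B.
OMO purchase (from banks) ¥105 billion: the counterparty is a bank, so public deposits are unchanged → 0.
Asset sale (to non-banks) ¥374 billion: non-bank counterparties' bank balances fall → −¥374B.
Net: 311 + 0 − 374 = -¥63 billion.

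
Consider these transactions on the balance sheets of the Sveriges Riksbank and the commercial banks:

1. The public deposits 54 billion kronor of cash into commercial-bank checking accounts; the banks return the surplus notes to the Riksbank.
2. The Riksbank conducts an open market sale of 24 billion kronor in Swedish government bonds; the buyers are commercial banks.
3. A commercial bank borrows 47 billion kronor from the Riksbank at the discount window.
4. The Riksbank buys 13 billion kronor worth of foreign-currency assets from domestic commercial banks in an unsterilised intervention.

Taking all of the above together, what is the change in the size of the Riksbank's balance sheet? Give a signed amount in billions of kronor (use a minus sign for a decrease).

+36 billion

Riksbank balance sheet:
  Assets:      Securities −24B, Loans to banks +47B, Foreign assets +13B
  Liabilities: Bank reserves +90B, Currency in circulation −54B
Change in total Riksbank assets = +36 billion.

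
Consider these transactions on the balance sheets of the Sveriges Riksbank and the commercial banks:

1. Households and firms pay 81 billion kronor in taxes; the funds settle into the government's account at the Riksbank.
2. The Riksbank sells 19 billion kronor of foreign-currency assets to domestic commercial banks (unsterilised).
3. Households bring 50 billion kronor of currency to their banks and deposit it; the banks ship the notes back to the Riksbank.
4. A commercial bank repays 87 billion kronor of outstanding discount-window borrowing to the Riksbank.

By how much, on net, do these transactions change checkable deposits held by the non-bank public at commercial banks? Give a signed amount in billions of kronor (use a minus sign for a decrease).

Government account inflow 81 billion kronor: non-bank counterparties' bank balances fall → −81B.
FX sale 19 billion kronor: the counterparty is a bank, so public deposits are unchanged → 0.
Currency deposit 50 billion kronor: non-bank counterparties' bank balances rise → +50B.
Discount-window repayment 87 billion kronor: the counterparty is a bank, so public deposits are unchanged → 0.
Net: −81 + 0 + 50 + 0 = -31 billion.

-31 billion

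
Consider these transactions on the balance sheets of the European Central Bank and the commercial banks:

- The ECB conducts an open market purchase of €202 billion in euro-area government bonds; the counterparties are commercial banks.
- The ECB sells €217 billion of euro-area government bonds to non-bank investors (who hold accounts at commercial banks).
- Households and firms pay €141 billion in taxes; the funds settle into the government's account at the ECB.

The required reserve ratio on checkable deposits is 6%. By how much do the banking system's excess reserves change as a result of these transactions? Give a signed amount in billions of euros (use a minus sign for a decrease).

-€134.52 billion

OMO purchase (from banks) €202 billion: reserves +€202B, deposits 0.
Asset sale (to non-banks) €217 billion: reserves −€217B, deposits −€217B.
Government account inflow €141 billion: reserves −€141B, deposits −€141B.
Totals: Δreserves = −€156B, Δdeposits = −€358B.
Δrequired reserves = 6% × −€358B = −€21.48B.
Δexcess reserves = Δreserves − Δrequired = −€156B − (−€21.48B) = -€134.52 billion.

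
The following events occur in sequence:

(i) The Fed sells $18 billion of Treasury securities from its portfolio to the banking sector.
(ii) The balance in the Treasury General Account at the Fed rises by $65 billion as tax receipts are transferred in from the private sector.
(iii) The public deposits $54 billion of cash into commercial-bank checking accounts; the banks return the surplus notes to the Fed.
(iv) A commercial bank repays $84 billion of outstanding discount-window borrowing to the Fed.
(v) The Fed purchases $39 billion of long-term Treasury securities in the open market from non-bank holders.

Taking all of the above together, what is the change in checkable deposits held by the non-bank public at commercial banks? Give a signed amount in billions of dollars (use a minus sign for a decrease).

+$28 billion

OMO sale (to banks) $18 billion: the counterparty is a bank, so public deposits are unchanged → 0.
Government account inflow $65 billion: non-bank counterparties' bank balances fall → −$65B.
Currency deposit $54 billion: non-bank counterparties' bank balances rise → +$54B.
Discount-window repayment $84 billion: the counterparty is a bank, so public deposits are unchanged → 0.
Asset purchase (from non-banks) $39 billion: non-bank counterparties' bank balances rise → +$39B.
Net: 0 − 65 + 54 + 0 + 39 = +$28 billion.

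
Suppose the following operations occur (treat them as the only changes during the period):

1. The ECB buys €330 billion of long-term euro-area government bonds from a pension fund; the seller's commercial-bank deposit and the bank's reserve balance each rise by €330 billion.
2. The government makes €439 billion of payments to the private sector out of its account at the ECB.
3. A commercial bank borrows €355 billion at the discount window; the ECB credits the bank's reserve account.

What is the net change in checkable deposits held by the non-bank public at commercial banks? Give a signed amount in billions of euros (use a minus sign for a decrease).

+€769 billion

Asset purchase (from non-banks) €330 billion: non-bank counterparties' bank balances rise → +€330B.
Government spending €439 billion: non-bank counterparties' bank balances rise → +€439B.
Discount-window loan €355 billion: the counterparty is a bank, so public deposits are unchanged → 0.
Net: 330 + 439 + 0 = +€769 billion.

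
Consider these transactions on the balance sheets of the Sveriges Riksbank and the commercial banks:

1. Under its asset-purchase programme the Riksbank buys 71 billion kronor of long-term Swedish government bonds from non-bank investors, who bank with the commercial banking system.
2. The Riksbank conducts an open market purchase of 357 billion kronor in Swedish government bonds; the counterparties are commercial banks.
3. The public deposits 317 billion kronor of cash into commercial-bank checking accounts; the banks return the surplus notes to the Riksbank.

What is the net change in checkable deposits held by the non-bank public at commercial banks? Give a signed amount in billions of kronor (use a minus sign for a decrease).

+388 billion

Riksbank balance sheet:
  Assets:      Securities +428B
  Liabilities: Bank reserves +745B, Currency in circulation −317B
Commercial banking system:
  Assets:      Reserves at CB +745B, Securities −357B
  Liabilities: Checkable deposits +388B
So the change in checkable deposits held by the non-bank public at commercial banks is +388 billion.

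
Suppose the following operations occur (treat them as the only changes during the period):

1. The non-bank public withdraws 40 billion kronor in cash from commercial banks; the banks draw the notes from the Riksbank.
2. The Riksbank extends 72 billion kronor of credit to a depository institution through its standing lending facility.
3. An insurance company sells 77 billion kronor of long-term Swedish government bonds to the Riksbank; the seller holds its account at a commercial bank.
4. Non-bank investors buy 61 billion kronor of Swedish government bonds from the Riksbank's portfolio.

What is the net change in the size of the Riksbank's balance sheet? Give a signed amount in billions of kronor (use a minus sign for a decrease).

Currency withdrawal 40 billion kronor: only the composition of liabilities changes → 0.
Discount-window loan 72 billion kronor: a Riksbank asset is acquired → +72B.
Asset purchase (from non-banks) 77 billion kronor: a Riksbank asset is acquired → +77B.
Asset sale (to non-banks) 61 billion kronor: a Riksbank asset is shed → −61B.
Net: 0 + 72 + 77 − 61 = +88 billion.

+88 billion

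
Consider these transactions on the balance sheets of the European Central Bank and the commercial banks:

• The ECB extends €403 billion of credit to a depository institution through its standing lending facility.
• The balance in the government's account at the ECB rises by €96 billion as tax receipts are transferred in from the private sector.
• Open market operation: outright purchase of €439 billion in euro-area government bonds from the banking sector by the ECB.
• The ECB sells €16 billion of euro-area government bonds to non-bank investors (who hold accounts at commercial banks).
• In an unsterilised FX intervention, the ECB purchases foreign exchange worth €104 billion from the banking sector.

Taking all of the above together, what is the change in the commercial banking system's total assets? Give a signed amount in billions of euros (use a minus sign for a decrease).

Discount-window loan €403 billion: bank balance sheets expand → +€403B.
Government account inflow €96 billion: bank balance sheets shrink → −€96B.
OMO purchase (from banks) €439 billion: just an asset swap on bank balance sheets → 0.
Asset sale (to non-banks) €16 billion: bank balance sheets shrink → −€16B.
FX purchase €104 billion: just an asset swap on bank balance sheets → 0.
Net: 403 − 96 + 0 − 16 + 0 = +€291 billion.

+€291 billion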